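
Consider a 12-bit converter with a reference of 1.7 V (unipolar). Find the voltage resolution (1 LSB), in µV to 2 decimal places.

Full-scale span = 1.7 V.
LSB = 1.7 / 2^12 = 1.7 / 4096 = 0.000415039 V = 415.04 µV.

415.04 µV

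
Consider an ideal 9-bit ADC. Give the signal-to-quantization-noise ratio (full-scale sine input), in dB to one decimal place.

55.9 dB

SNR ≈ 6.02·N + 1.76 dB = 6.02·9 + 1.76 = 55.94 dB.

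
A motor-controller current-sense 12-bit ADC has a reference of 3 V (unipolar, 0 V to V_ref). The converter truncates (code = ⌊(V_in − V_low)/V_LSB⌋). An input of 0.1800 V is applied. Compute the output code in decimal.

code 245

LSB = 3 V / 4096 = 0.732 mV.
Input sits at 245.760 steps above V_low.
Floor → code 245.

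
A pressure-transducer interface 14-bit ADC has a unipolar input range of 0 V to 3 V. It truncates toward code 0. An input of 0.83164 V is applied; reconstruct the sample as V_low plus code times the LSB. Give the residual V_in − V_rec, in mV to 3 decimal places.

One LSB is 3 V / 16384 = 183.11 µV.
(V_in − V_low)/LSB = (0.83164 − 0)/0.000183105 = 4541.8633 → code 4541 (floor).
Code 4541 maps back to 0 + 4541×0.000183105 V = 0.83148193 V.
Error = 0.83164 − 0.83148193 = 0.000158066 V = 0.158 mV.

0.158 mV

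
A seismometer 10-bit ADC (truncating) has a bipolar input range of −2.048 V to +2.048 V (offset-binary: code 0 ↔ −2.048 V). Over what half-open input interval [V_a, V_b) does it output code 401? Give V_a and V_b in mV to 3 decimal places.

[-444.000 mV, -440.000 mV)

LSB = 4.096/2^10 = 4.000 mV.
V_a = V_low + 401·LSB = -0.444 V; V_b = V_low + 402·LSB = -0.44 V.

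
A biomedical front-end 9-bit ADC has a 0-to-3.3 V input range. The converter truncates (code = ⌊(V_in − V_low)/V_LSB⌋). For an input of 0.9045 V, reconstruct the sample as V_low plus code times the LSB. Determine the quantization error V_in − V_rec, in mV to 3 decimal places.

2.156 mV

LSB = 3.3/2^9 = 6.445 mV.
(V_in − V_low)/LSB = (0.9045 − 0)/0.00644531 = 140.3345 → code 140 (floor).
Code 140 maps back to 0 + 140×0.00644531 V = 0.90234375 V.
Error = 0.9045 − 0.90234375 = 0.00215625 V = 2.156 mV.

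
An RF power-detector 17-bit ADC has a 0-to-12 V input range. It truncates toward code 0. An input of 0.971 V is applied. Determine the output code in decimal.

code 10605

LSB = 12 V / 131072 = 91.55 µV.
Input sits at 10605.909 steps above V_low.
So the output code is 10605.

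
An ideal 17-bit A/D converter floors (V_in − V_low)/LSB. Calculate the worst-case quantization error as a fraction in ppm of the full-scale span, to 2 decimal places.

Truncating → worst-case error = 1 LSB = V_FS/2^17, so 1e+06/131072 = 7.62939 ppm of full scale.

7.63 ppm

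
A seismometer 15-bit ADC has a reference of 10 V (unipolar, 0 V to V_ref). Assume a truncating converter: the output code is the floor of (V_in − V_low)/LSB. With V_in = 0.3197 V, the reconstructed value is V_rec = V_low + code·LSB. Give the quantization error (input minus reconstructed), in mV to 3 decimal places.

One LSB is 10 V / 32768 = 305.18 µV.
(V_in − V_low)/LSB = (0.3197 − 0)/0.000305176 = 1047.5930 → code 1047 (floor).
Code 1047 maps back to 0 + 1047×0.000305176 V = 0.31951904 V.
Error = 0.3197 − 0.31951904 = 0.000180957 V = 0.181 mV.

0.181 mV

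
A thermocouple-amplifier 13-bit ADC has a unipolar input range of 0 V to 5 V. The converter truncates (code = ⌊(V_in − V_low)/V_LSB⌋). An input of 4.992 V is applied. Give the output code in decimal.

LSB = 5 V / 8192 = 0.610 mV.
Input sits at 8178.893 steps above V_low.
⌊·⌋(8178.893) = 8178.

code 8178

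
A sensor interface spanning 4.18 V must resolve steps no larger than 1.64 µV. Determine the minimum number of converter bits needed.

22 bits

Number of steps required ≥ 4.18 V / 1.64 µV = 2548780.49.
Need 2^N ≥ 2548780.49; 2^21 = 2097152, 2^22 = 4194304.
Minimum N = 22.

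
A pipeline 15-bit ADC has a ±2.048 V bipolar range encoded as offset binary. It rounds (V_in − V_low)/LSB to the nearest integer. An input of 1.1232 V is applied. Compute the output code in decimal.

code 25370

With 32768 levels over 4.096 V, one step is 125.00 µV.
Input sits at 25369.600 steps above V_low.
round(25369.600) = 25370.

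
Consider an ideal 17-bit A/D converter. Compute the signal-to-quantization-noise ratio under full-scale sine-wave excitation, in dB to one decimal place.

SNR ≈ 6.02·N + 1.76 dB = 6.02·17 + 1.76 = 104.10 dB.

104.1 dB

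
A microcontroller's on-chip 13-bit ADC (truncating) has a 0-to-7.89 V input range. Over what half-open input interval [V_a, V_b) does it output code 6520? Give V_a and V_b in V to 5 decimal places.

LSB = 7.89/2^13 = 0.963 mV.
V_a = V_low + 6520·LSB = 6.27964 V; V_b = V_low + 6521·LSB = 6.2806 V.

[6.27964 V, 6.28060 V)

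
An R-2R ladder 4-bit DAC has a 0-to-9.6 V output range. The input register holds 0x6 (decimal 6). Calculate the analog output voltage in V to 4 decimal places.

3.6000 V

LSB = 9.6 V / 2^4 = 0.6000 V.
Code 0x6 = 6 decimal.
V_out = 0 + 6 × 0.6 V = 3.6 V.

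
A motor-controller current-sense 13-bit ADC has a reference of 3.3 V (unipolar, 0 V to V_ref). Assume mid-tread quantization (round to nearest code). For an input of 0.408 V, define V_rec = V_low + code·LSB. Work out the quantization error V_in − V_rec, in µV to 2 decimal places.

LSB = 3.3/2^13 = 402.83 µV.
Scaled input = 1012.8291 LSBs, so code = 1013.
V_rec = 0 + 1013·0.000402832 = 0.40806885 V.
Error = 0.408 − 0.40806885 = -6.88477e-05 V = -68.85 µV.

-68.85 µV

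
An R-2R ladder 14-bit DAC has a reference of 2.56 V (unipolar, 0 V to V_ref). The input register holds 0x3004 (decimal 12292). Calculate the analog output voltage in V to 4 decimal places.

1.9206 V

LSB = 2.56 V / 2^14 = 156.25 µV.
Code 0x3004 = 12292 decimal.
V_out = 0 + 12292 × 0.00015625 V = 1.92063 V.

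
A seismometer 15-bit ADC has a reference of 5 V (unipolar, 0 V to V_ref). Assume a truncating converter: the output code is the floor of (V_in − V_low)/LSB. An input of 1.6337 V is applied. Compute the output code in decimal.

code 10706

With 32768 levels over 5 V, one step is 152.59 µV.
(V_in − V_low)/LSB = (1.6337 − 0) / 0.000152588 = 10706.616.
So the output code is 10706.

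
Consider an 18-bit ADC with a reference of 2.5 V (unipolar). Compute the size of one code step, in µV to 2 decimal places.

9.54 µV

Full-scale span = 2.5 V.
LSB = 2.5 / 2^18 = 2.5 / 262144 = 9.53674e-06 V = 9.54 µV.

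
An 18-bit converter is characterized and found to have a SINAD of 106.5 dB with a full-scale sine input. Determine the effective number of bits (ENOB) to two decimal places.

17.40 bits

ENOB = (SINAD − 1.76) / 6.02 = (106.5 − 1.76)/6.02 = 17.399.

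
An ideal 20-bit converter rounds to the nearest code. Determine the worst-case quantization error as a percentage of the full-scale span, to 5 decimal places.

Rounding → worst-case error = ½ LSB = V_FS/2^21, so 100/2097152 = 4.76837e-05 % of full scale.

0.00005 %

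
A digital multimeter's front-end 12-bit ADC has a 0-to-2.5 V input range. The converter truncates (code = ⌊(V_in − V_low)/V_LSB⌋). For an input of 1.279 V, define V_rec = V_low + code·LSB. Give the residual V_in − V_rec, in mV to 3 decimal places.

0.313 mV

One LSB is 2.5 V / 4096 = 0.610 mV.
(1.279 − 0)/0.000610352 = 2095.5136; ⌊·⌋ gives code 2095.
Code 2095 maps back to 0 + 2095×0.000610352 V = 1.2786865 V.
Error = 1.279 − 1.2786865 = 0.000313477 V = 0.313 mV.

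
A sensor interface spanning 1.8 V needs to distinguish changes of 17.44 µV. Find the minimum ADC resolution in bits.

17 bits

Number of steps required ≥ 1.8 V / 17.44 µV = 103211.01.
Need 2^N ≥ 103211.01; 2^16 = 65536, 2^17 = 131072.
Minimum N = 17.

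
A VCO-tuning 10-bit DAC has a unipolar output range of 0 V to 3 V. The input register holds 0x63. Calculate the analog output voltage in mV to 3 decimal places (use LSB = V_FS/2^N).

290.039 mV

LSB = 3 V / 2^10 = 2.930 mV.
Code 0x63 = 99 decimal.
V_out = 0 + 99 × 0.00292969 V = 0.290039 V.
= 290.039 mV.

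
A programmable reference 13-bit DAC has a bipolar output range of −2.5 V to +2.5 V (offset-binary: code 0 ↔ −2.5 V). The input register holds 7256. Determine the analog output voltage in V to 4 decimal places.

1.9287 V

LSB = 5 V / 2^13 = 0.610 mV.
V_out = (−2.5) + 7256 × 0.000610352 V = 1.92871 V.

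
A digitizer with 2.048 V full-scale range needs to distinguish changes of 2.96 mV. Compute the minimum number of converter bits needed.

10 bits

Number of steps required ≥ 2.048 V / 2.96 mV = 691.89.
Need 2^N ≥ 691.89; 2^9 = 512, 2^10 = 1024.
Minimum N = 10.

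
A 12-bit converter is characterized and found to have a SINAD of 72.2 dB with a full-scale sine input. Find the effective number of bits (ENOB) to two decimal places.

ENOB = (SINAD − 1.76) / 6.02 = (72.2 − 1.76)/6.02 = 11.701.

11.70 bits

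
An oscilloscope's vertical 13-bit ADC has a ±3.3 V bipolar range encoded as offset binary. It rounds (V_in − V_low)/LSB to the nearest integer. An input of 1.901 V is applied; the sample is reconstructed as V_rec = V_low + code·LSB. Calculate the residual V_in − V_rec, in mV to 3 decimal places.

-0.367 mV

Step size: 6.6 V ÷ 2^13 = 0.806 mV.
(V_in − V_low)/LSB = (1.901 − (−3.3))/0.000805664 = 6455.5442 → code 6456 (round).
Reconstructed: 1.9013672 V.
Difference: -0.000367188 V → -0.367 mV.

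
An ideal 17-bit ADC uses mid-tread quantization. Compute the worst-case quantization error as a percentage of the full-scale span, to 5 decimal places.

0.00038 %

Rounding → worst-case error = ½ LSB = V_FS/2^18, so 100/262144 = 0.00038147 % of full scale.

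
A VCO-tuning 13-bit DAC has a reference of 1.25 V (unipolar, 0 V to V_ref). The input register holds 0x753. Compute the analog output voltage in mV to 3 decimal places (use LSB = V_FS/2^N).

LSB = 1.25 V / 2^13 = 152.59 µV.
Code 0x753 = 1875 decimal.
V_out = 0 + 1875 × 0.000152588 V = 0.286102 V.
= 286.102 mV.

286.102 mV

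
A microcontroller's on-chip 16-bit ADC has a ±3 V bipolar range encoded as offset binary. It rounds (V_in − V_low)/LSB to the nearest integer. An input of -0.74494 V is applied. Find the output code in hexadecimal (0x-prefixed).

code 0x6037 (decimal 24631)

With 65536 levels over 6 V, one step is 91.55 µV.
(V_in − V_low)/LSB = (-0.74494 − (−3)) / 9.15527e-05 = 24631.269.
Round → code 24631.
In hexadecimal (0x-prefixed): 0x6037.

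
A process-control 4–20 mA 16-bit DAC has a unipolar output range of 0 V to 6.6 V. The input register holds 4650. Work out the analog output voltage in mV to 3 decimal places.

468.292 mV

LSB = 6.6 V / 2^16 = 100.71 µV.
V_out = 0 + 4650 × 0.000100708 V = 0.468292 V.
= 468.292 mV.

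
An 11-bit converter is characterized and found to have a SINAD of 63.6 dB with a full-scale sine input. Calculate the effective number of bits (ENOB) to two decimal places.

ENOB = (SINAD − 1.76) / 6.02 = (63.6 − 1.76)/6.02 = 10.272.

10.27 bits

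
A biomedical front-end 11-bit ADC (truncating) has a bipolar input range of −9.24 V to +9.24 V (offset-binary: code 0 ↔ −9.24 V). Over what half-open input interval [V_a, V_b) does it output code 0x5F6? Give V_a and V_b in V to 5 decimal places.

LSB = 18.48/2^11 = 9.023 mV.
Code 0x5F6 = 1526 decimal.
V_a = V_low + 1526·LSB = 4.52977 V; V_b = V_low + 1527·LSB = 4.53879 V.

[4.52977 V, 4.53879 V)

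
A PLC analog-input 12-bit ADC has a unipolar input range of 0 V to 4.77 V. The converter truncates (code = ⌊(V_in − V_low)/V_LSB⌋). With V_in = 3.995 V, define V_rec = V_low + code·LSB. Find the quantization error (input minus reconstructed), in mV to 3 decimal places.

0.591 mV

Step size: 4.77 V ÷ 2^12 = 1.165 mV.
(3.995 − 0)/0.00116455 = 3430.5073; ⌊·⌋ gives code 3430.
Code 3430 maps back to 0 + 3430×0.00116455 V = 3.9944092 V.
Error = 3.995 − 3.9944092 = 0.00059082 V = 0.591 mV.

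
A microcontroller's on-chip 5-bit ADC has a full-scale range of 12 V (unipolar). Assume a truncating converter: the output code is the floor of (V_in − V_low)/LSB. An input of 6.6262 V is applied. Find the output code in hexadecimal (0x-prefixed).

code 0x11 (decimal 17)

With 32 levels over 12 V, one step is 375.000 mV.
(6.6262 − 0) / 0.375 = 17.670 LSBs.
Floor → code 17.
In hexadecimal (0x-prefixed): 0x11.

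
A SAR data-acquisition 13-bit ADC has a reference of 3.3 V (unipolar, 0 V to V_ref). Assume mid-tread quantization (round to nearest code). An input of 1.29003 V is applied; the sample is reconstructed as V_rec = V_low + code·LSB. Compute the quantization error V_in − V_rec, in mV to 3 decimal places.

Step size: 3.3 V ÷ 2^13 = 402.83 µV.
(1.29003 − 0)/0.000402832 = 3202.4017; round gives code 3202.
V_rec = 0 + 3202·0.000402832 = 1.2898682 V.
Error = 1.29003 − 1.2898682 = 0.000161836 V = 0.162 mV.

0.162 mV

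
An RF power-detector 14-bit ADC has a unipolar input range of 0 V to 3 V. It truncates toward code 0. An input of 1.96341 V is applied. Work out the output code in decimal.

With 16384 levels over 3 V, one step is 183.11 µV.
Input sits at 10722.836 steps above V_low.
Floor → code 10722.

code 10722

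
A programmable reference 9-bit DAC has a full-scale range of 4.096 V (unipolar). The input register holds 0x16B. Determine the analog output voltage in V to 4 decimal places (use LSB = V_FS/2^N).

2.9040 V

LSB = 4.096 V / 2^9 = 8.000 mV.
Code 0x16B = 363 decimal.
V_out = 0 + 363 × 0.008 V = 2.904 V.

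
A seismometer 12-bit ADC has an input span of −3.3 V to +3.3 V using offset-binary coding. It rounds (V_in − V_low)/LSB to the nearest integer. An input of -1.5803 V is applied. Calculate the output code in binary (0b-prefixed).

code 0b10000101011 (decimal 1067)

LSB = 6.6 V / 4096 = 1.611 mV.
Input sits at 1067.256 steps above V_low.
So the output code is 1067.
In binary (0b-prefixed): 0b10000101011.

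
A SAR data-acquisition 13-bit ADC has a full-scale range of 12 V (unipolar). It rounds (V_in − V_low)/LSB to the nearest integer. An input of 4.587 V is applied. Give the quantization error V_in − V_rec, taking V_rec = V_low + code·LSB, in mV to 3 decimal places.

One LSB is 12 V / 8192 = 1.465 mV.
(4.587 − 0)/0.00146484 = 3131.3920; round gives code 3131.
Code 3131 maps back to 0 + 3131×0.00146484 V = 4.5864258 V.
Difference: 0.000574219 V → 0.574 mV.

0.574 mV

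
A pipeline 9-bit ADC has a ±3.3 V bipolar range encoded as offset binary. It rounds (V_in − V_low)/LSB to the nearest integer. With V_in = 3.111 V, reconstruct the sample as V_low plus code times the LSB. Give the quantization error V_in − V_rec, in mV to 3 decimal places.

LSB = 6.6/2^9 = 12.891 mV.
Scaled input = 497.3382 LSBs, so code = 497.
Reconstructed: 3.1066406 V.
Difference: 0.00435938 V → 4.359 mV.

4.359 mV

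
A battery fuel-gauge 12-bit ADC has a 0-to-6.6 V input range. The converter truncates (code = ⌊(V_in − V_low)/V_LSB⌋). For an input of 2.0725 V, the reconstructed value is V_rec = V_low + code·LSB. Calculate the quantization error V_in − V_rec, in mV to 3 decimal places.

One LSB is 6.6 V / 4096 = 1.611 mV.
Scaled input = 1286.2061 LSBs, so code = 1286.
Reconstructed: 2.072168 V.
Difference: 0.000332031 V → 0.332 mV.

0.332 mV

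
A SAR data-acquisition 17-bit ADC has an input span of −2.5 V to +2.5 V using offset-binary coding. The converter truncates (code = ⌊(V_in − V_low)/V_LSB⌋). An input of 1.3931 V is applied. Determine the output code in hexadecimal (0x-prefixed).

code 0x18EA7 (decimal 102055)

With 131072 levels over 5 V, one step is 38.15 µV.
(V_in − V_low)/LSB = (1.3931 − (−2.5)) / 3.8147e-05 = 102055.281.
So the output code is 102055.
In hexadecimal (0x-prefixed): 0x18EA7.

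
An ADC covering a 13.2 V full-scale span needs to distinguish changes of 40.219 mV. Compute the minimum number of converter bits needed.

Number of steps required ≥ 13.2 V / 40.219 mV = 328.20.
Need 2^N ≥ 328.20; 2^8 = 256, 2^9 = 512.
Minimum N = 9.

9 bits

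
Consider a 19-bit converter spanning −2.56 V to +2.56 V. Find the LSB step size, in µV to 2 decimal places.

Full-scale span = 5.12 V.
LSB = 5.12 / 2^19 = 5.12 / 524288 = 9.76563e-06 V = 9.77 µV.

9.77 µV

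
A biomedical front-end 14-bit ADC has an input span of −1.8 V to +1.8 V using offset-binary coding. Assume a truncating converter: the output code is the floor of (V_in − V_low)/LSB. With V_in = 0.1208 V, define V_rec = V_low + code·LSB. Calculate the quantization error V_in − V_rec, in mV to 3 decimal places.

0.170 mV

One LSB is 3.6 V / 16384 = 219.73 µV.
Scaled input = 8741.7742 LSBs, so code = 8741.
Reconstructed: 0.12062988 V.
V_in − V_rec = 0.000170117 V = 0.170 mV.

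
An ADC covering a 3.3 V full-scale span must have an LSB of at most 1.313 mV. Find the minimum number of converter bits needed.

12 bits

Number of steps required ≥ 3.3 V / 1.313 mV = 2513.33.
Need 2^N ≥ 2513.33; 2^11 = 2048, 2^12 = 4096.
Minimum N = 12.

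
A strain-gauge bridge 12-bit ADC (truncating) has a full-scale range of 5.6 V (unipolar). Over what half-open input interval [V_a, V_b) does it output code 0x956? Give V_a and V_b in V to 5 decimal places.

LSB = 5.6/2^12 = 1.367 mV.
Code 0x956 = 2390 decimal.
V_a = V_low + 2390·LSB = 3.26758 V; V_b = V_low + 2391·LSB = 3.26895 V.

[3.26758 V, 3.26895 V)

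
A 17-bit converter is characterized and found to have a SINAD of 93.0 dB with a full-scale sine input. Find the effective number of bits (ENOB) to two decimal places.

ENOB = (SINAD − 1.76) / 6.02 = (93.0 − 1.76)/6.02 = 15.156.

15.16 bits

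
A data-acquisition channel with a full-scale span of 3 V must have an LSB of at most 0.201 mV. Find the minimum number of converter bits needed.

Number of steps required ≥ 3 V / 0.201 mV = 14925.37.
Need 2^N ≥ 14925.37; 2^13 = 8192, 2^14 = 16384.
Minimum N = 14.

14 bits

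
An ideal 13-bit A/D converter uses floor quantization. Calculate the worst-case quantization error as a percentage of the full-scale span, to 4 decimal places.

0.0122 %

Truncating → worst-case error = 1 LSB = V_FS/2^13, so 100/8192 = 0.012207 % of full scale.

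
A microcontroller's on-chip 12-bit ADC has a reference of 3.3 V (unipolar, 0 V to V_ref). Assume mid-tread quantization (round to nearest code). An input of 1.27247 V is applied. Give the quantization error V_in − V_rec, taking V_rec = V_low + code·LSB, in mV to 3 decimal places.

Step size: 3.3 V ÷ 2^12 = 0.806 mV.
(1.27247 − 0)/0.000805664 = 1579.4052; round gives code 1579.
Reconstructed: 1.2721436 V.
V_in − V_rec = 0.000326445 V = 0.326 mV.

0.326 mV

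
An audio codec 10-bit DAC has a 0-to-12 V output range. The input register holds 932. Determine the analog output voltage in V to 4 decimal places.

LSB = 12 V / 2^10 = 11.719 mV.
V_out = 0 + 932 × 0.0117188 V = 10.9219 V.

10.9219 V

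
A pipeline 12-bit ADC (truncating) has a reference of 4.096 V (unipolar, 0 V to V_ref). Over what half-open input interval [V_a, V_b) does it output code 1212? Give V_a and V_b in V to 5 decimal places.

[1.21200 V, 1.21300 V)

LSB = 4.096/2^12 = 1.000 mV.
V_a = V_low + 1212·LSB = 1.212 V; V_b = V_low + 1213·LSB = 1.213 V.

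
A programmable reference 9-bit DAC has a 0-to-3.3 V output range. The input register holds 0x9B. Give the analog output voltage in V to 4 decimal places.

0.9990 V

LSB = 3.3 V / 2^9 = 6.445 mV.
Code 0x9B = 155 decimal.
V_out = 0 + 155 × 0.00644531 V = 0.999023 V.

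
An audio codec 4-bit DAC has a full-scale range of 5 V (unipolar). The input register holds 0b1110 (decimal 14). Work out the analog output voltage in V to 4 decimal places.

LSB = 5 V / 2^4 = 312.500 mV.
Code 0b1110 = 14 decimal.
V_out = 0 + 14 × 0.3125 V = 4.375 V.

4.3750 V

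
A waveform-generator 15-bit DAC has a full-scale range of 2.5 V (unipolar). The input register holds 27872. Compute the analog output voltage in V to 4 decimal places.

2.1265 V

LSB = 2.5 V / 2^15 = 76.29 µV.
V_out = 0 + 27872 × 7.62939e-05 V = 2.12646 V.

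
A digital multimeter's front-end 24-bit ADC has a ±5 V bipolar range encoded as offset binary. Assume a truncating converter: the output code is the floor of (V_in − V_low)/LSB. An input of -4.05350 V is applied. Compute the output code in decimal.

LSB = 10 V / 16777216 = 0.60 µV.
(-4.05350 − (−5)) / 5.96046e-07 = 1587963.494 LSBs.
So the output code is 1587963.

code 1587963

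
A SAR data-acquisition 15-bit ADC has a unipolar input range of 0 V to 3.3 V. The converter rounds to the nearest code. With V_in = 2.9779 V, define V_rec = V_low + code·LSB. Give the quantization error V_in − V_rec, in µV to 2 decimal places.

Step size: 3.3 V ÷ 2^15 = 100.71 µV.
(V_in − V_low)/LSB = (2.9779 − 0)/0.000100708 = 29569.6446 → code 29570 (round).
Reconstructed: 2.9779358 V.
Error = 2.9779 − 2.9779358 = -3.5791e-05 V = -35.79 µV.

-35.79 µV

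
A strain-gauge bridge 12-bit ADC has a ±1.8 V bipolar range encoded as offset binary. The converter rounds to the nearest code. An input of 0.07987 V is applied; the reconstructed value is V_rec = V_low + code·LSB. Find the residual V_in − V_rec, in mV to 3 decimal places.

One LSB is 3.6 V / 4096 = 0.879 mV.
(V_in − V_low)/LSB = (0.07987 − (−1.8))/0.000878906 = 2138.8743 → code 2139 (round).
Reconstructed: 0.079980469 V.
Error = 0.07987 − 0.079980469 = -0.000110469 V = -0.110 mV.

-0.110 mV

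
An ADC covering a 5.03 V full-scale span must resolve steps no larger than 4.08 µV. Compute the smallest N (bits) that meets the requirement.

21 bits

Number of steps required ≥ 5.03 V / 4.08 µV = 1232843.14.
Need 2^N ≥ 1232843.14; 2^20 = 1048576, 2^21 = 2097152.
Minimum N = 21.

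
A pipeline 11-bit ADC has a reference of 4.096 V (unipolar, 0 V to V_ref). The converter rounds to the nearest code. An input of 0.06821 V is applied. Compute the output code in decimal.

With 2048 levels over 4.096 V, one step is 2.000 mV.
(V_in − V_low)/LSB = (0.06821 − 0) / 0.002 = 34.105.
round(34.105) = 34.

code 34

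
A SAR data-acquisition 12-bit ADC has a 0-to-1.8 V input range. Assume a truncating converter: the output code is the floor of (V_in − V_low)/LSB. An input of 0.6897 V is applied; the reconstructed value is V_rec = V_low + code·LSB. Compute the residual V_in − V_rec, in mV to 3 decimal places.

Step size: 1.8 V ÷ 2^12 = 439.45 µV.
Scaled input = 1569.4507 LSBs, so code = 1569.
V_rec = 0 + 1569·0.000439453 = 0.68950195 V.
Error = 0.6897 − 0.68950195 = 0.000198047 V = 0.198 mV.

0.198 mV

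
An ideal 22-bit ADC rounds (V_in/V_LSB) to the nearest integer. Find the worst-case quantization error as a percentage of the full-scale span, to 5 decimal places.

0.00001 %

Rounding → worst-case error = ½ LSB = V_FS/2^23, so 100/8388608 = 1.19209e-05 % of full scale.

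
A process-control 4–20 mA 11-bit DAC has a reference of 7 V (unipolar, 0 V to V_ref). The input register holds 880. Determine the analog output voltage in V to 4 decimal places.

LSB = 7 V / 2^11 = 3.418 mV.
V_out = 0 + 880 × 0.00341797 V = 3.00781 V.

3.0078 V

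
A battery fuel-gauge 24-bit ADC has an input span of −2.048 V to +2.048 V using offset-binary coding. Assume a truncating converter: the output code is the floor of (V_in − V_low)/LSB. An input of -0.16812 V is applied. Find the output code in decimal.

Full-scale span = 4.096 V; LSB = 4.096/2^24 = 0.24 µV.
Input sits at 7699988.480 steps above V_low.
Floor → code 7699988.

code 7699988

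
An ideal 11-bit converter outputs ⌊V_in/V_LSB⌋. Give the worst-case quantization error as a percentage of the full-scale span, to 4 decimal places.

Truncating → worst-case error = 1 LSB = V_FS/2^11, so 100/2048 = 0.0488281 % of full scale.

0.0488 %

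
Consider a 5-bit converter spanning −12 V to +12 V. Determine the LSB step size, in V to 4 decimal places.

0.7500 V

Full-scale span = 24 V.
LSB = 24 / 2^5 = 24 / 32 = 0.75 V = 0.7500 V.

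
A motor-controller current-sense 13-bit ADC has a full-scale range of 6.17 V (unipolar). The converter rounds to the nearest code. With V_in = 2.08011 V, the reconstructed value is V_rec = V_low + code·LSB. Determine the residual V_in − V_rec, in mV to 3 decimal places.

LSB = 6.17/2^13 = 0.753 mV.
Scaled input = 2761.7927 LSBs, so code = 2762.
Code 2762 maps back to 0 + 2762×0.000753174 V = 2.0802661 V.
Difference: -0.000156113 V → -0.156 mV.

-0.156 mV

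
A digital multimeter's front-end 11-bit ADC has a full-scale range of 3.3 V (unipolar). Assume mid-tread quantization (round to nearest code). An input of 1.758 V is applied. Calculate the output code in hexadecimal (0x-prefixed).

code 0x443 (decimal 1091)

With 2048 levels over 3.3 V, one step is 1.611 mV.
(1.758 − 0) / 0.00161133 = 1091.025 LSBs.
round(1091.025) = 1091.
In hexadecimal (0x-prefixed): 0x443.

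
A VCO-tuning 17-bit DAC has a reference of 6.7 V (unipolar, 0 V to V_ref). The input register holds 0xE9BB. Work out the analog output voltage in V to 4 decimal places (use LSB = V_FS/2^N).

LSB = 6.7 V / 2^17 = 51.12 µV.
Code 0xE9BB = 59835 decimal.
V_out = 0 + 59835 × 5.11169e-05 V = 3.05858 V.

3.0586 V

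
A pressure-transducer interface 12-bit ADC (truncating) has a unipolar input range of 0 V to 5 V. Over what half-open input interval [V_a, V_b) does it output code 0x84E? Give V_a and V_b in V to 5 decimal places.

[2.59521 V, 2.59644 V)

LSB = 5/2^12 = 1.221 mV.
Code 0x84E = 2126 decimal.
V_a = V_low + 2126·LSB = 2.59521 V; V_b = V_low + 2127·LSB = 2.59644 V.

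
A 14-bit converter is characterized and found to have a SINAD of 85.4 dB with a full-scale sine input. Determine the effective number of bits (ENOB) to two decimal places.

ENOB = (SINAD − 1.76) / 6.02 = (85.4 − 1.76)/6.02 = 13.894.

13.89 bits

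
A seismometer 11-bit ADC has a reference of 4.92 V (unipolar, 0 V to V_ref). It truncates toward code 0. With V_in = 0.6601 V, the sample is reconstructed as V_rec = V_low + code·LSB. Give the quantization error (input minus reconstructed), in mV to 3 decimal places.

1.858 mV

Step size: 4.92 V ÷ 2^11 = 2.402 mV.
Scaled input = 274.7733 LSBs, so code = 274.
Code 274 maps back to 0 + 274×0.00240234 V = 0.65824219 V.
Error = 0.6601 − 0.65824219 = 0.00185781 V = 1.858 mV.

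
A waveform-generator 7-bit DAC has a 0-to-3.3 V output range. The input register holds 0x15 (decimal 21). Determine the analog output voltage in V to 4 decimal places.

LSB = 3.3 V / 2^7 = 25.781 mV.
Code 0x15 = 21 decimal.
V_out = 0 + 21 × 0.0257812 V = 0.541406 V.

0.5414 V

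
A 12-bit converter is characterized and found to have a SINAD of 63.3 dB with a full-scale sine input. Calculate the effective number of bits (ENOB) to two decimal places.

ENOB = (SINAD − 1.76) / 6.02 = (63.3 − 1.76)/6.02 = 10.223.

10.22 bits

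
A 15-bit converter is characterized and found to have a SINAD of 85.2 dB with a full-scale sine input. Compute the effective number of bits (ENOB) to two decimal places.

13.86 bits

ENOB = (SINAD − 1.76) / 6.02 = (85.2 − 1.76)/6.02 = 13.860.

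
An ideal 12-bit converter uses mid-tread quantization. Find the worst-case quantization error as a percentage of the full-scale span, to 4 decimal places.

0.0122 %

Rounding → worst-case error = ½ LSB = V_FS/2^13, so 100/8192 = 0.012207 % of full scale.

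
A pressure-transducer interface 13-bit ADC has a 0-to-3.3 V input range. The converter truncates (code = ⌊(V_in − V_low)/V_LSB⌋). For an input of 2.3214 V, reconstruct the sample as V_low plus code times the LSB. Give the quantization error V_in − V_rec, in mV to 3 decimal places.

One LSB is 3.3 V / 8192 = 402.83 µV.
(2.3214 − 0)/0.000402832 = 5762.6996; ⌊·⌋ gives code 5762.
Reconstructed: 2.3211182 V.
V_in − V_rec = 0.000281836 V = 0.282 mV.

0.282 mV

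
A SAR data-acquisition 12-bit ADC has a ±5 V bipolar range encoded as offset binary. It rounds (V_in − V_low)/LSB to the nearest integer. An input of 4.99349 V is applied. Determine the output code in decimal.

Full-scale span = 10 V; LSB = 10/2^12 = 2.441 mV.
(V_in − V_low)/LSB = (4.99349 − (−5)) / 0.00244141 = 4093.334.
Round → code 4093.

code 4093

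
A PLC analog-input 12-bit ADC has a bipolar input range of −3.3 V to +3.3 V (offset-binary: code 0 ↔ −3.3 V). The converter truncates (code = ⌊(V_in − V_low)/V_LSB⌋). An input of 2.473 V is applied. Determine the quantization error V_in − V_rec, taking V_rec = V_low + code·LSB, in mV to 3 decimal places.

1.223 mV

Step size: 6.6 V ÷ 2^12 = 1.611 mV.
Scaled input = 3582.7588 LSBs, so code = 3582.
V_rec = (−3.3) + 3582·0.00161133 = 2.4717773 V.
Difference: 0.00122266 V → 1.223 mV.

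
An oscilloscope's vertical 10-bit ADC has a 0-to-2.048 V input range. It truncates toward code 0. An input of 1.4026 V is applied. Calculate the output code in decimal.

code 701

With 1024 levels over 2.048 V, one step is 2.000 mV.
(1.4026 − 0) / 0.002 = 701.300 LSBs.
So the output code is 701.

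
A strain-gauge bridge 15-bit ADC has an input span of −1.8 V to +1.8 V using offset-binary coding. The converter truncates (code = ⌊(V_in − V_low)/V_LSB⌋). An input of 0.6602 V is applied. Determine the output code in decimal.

code 22393

LSB = 3.6 V / 32768 = 109.86 µV.
(0.6602 − (−1.8)) / 0.000109863 = 22393.287 LSBs.
So the output code is 22393.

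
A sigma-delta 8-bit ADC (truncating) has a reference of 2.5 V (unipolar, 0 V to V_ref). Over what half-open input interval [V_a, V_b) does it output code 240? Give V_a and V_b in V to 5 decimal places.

LSB = 2.5/2^8 = 9.766 mV.
V_a = V_low + 240·LSB = 2.34375 V; V_b = V_low + 241·LSB = 2.35352 V.

[2.34375 V, 2.35352 V)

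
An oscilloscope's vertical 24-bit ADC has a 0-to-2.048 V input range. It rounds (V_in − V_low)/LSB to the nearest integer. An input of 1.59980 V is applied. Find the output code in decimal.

code 13105562

Full-scale span = 2.048 V; LSB = 2.048/2^24 = 0.12 µV.
(V_in − V_low)/LSB = (1.59980 − 0) / 1.2207e-07 = 13105561.600.
So the output code is 13105562.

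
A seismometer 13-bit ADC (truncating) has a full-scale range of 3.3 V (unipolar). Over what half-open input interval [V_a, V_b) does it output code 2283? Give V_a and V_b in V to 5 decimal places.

LSB = 3.3/2^13 = 402.83 µV.
V_a = V_low + 2283·LSB = 0.919666 V; V_b = V_low + 2284·LSB = 0.920068 V.

[0.91967 V, 0.92007 V)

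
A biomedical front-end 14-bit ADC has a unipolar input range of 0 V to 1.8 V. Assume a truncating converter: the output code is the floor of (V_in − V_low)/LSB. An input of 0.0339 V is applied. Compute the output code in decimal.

With 16384 levels over 1.8 V, one step is 109.86 µV.
(V_in − V_low)/LSB = (0.0339 − 0) / 0.000109863 = 308.565.
So the output code is 308.

code 308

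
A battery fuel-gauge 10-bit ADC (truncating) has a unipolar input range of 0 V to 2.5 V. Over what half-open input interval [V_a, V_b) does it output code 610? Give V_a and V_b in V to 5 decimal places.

LSB = 2.5/2^10 = 2.441 mV.
V_a = V_low + 610·LSB = 1.48926 V; V_b = V_low + 611·LSB = 1.4917 V.

[1.48926 V, 1.49170 V)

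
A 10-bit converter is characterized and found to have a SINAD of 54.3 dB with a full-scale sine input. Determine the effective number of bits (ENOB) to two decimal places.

ENOB = (SINAD − 1.76) / 6.02 = (54.3 − 1.76)/6.02 = 8.728.

8.73 bits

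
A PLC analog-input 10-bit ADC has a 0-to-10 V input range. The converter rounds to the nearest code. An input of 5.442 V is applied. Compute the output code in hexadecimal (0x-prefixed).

code 0x22D (decimal 557)

With 1024 levels over 10 V, one step is 9.766 mV.
(5.442 − 0) / 0.00976562 = 557.261 LSBs.
round(557.261) = 557.
In hexadecimal (0x-prefixed): 0x22D.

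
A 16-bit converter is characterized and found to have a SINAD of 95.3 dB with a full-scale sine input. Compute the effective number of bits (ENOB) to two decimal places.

15.54 bits

ENOB = (SINAD − 1.76) / 6.02 = (95.3 − 1.76)/6.02 = 15.538.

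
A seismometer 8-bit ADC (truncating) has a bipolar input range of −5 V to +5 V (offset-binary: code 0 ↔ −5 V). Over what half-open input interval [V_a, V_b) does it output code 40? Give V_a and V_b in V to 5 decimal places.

[-3.43750 V, -3.39844 V)

LSB = 10/2^8 = 39.062 mV.
V_a = V_low + 40·LSB = -3.4375 V; V_b = V_low + 41·LSB = -3.39844 V.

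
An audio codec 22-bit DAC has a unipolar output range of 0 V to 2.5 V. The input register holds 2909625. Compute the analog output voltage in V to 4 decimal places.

1.7343 V

LSB = 2.5 V / 2^22 = 0.60 µV.
V_out = 0 + 2909625 × 5.96046e-07 V = 1.73427 V.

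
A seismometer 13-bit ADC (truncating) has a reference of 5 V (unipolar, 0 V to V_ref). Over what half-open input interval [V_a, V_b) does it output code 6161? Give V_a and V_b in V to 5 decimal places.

LSB = 5/2^13 = 0.610 mV.
V_a = V_low + 6161·LSB = 3.76038 V; V_b = V_low + 6162·LSB = 3.76099 V.

[3.76038 V, 3.76099 V)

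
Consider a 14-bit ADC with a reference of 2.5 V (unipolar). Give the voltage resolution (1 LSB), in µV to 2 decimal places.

Full-scale span = 2.5 V.
LSB = 2.5 / 2^14 = 2.5 / 16384 = 0.000152588 V = 152.59 µV.

152.59 µV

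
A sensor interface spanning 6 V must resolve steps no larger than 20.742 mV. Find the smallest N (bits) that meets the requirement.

9 bits

Number of steps required ≥ 6 V / 20.742 mV = 289.27.
Need 2^N ≥ 289.27; 2^8 = 256, 2^9 = 512.
Minimum N = 9.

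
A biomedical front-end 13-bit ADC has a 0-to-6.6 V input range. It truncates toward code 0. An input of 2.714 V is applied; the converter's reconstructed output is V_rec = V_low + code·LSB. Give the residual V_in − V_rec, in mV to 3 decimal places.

0.523 mV

Step size: 6.6 V ÷ 2^13 = 0.806 mV.
(V_in − V_low)/LSB = (2.714 − 0)/0.000805664 = 3368.6497 → code 3368 (floor).
V_rec = 0 + 3368·0.000805664 = 2.7134766 V.
Difference: 0.000523438 V → 0.523 mV.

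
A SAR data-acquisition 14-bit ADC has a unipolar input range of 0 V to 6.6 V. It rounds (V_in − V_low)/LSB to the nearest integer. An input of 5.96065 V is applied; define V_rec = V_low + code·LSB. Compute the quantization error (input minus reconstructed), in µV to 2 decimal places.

One LSB is 6.6 V / 16384 = 402.83 µV.
Scaled input = 14796.8621 LSBs, so code = 14797.
Reconstructed: 5.9607056 V.
Error = 5.96065 − 5.9607056 = -5.55664e-05 V = -55.57 µV.

-55.57 µV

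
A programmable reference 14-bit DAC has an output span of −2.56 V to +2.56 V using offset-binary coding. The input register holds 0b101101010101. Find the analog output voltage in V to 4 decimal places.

LSB = 5.12 V / 2^14 = 312.50 µV.
Code 0b101101010101 = 2901 decimal.
V_out = (−2.56) + 2901 × 0.0003125 V = -1.65344 V.

-1.6534 V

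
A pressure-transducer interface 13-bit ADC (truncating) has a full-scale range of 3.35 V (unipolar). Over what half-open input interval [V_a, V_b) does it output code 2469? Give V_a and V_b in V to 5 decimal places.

[1.00966 V, 1.01007 V)

LSB = 3.35/2^13 = 408.94 µV.
V_a = V_low + 2469·LSB = 1.00966 V; V_b = V_low + 2470·LSB = 1.01007 V.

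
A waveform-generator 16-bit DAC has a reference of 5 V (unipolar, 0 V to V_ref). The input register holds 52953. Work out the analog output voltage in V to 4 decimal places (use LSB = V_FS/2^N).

LSB = 5 V / 2^16 = 76.29 µV.
V_out = 0 + 52953 × 7.62939e-05 V = 4.03999 V.

4.0400 V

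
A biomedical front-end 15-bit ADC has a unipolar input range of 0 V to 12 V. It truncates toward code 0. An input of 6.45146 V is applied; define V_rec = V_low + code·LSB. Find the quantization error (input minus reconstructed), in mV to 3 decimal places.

One LSB is 12 V / 32768 = 366.21 µV.
(6.45146 − 0)/0.000366211 = 17616.7868; ⌊·⌋ gives code 17616.
Code 17616 maps back to 0 + 17616×0.000366211 V = 6.4511719 V.
V_in − V_rec = 0.000288125 V = 0.288 mV.

0.288 mV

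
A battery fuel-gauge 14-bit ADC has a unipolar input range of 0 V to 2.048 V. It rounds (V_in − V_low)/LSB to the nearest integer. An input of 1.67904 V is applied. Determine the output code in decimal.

LSB = 2.048 V / 16384 = 125.00 µV.
(1.67904 − 0) / 0.000125 = 13432.320 LSBs.
Round → code 13432.

code 13432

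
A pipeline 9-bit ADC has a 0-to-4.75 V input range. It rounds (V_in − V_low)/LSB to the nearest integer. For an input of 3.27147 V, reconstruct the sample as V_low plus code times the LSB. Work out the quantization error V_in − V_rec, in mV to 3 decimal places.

LSB = 4.75/2^9 = 9.277 mV.
Scaled input = 352.6300 LSBs, so code = 353.
Reconstructed: 3.2749023 V.
V_in − V_rec = -0.00343234 V = -3.432 mV.

-3.432 mV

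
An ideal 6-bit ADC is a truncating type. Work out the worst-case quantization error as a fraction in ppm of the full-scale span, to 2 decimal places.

Truncating → worst-case error = 1 LSB = V_FS/2^6, so 1e+06/64 = 15625 ppm of full scale.

15625.00 ppm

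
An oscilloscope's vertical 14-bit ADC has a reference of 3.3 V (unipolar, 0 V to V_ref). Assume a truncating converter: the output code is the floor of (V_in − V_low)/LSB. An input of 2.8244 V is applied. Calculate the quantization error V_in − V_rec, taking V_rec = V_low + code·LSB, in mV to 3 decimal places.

One LSB is 3.3 V / 16384 = 201.42 µV.
Scaled input = 14022.7181 LSBs, so code = 14022.
Code 14022 maps back to 0 + 14022×0.000201416 V = 2.8242554 V.
Error = 2.8244 − 2.8242554 = 0.000144629 V = 0.145 mV.

0.145 mV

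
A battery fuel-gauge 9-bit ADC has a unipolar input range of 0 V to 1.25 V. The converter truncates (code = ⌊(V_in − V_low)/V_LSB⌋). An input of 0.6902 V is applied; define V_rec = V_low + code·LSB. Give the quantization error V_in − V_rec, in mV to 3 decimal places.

1.723 mV

Step size: 1.25 V ÷ 2^9 = 2.441 mV.
Scaled input = 282.7059 LSBs, so code = 282.
V_rec = 0 + 282·0.00244141 = 0.68847656 V.
Difference: 0.00172344 V → 1.723 mV.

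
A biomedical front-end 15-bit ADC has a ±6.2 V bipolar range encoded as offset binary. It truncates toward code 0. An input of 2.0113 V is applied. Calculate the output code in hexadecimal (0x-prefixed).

code 0x54C3 (decimal 21699)

LSB = 12.4 V / 32768 = 378.42 µV.
(2.0113 − (−6.2)) / 0.000378418 = 21699.022 LSBs.
So the output code is 21699.
In hexadecimal (0x-prefixed): 0x54C3.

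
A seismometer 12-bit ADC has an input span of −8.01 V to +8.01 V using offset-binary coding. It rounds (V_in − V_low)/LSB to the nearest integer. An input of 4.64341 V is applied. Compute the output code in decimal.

With 4096 levels over 16.02 V, one step is 3.911 mV.
(4.64341 − (−8.01)) / 0.00391113 = 3235.229 LSBs.
Round → code 3235.

code 3235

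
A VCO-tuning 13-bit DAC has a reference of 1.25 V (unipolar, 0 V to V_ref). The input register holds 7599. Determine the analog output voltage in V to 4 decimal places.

LSB = 1.25 V / 2^13 = 152.59 µV.
V_out = 0 + 7599 × 0.000152588 V = 1.15952 V.

1.1595 V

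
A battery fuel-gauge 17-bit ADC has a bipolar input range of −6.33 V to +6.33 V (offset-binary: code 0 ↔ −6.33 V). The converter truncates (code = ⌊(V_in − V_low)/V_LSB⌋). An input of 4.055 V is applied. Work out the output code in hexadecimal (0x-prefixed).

code 0x1A3FE (decimal 107518)

With 131072 levels over 12.66 V, one step is 96.59 µV.
(V_in − V_low)/LSB = (4.055 − (−6.33)) / 9.65881e-05 = 107518.382.
⌊·⌋(107518.382) = 107518.
In hexadecimal (0x-prefixed): 0x1A3FE.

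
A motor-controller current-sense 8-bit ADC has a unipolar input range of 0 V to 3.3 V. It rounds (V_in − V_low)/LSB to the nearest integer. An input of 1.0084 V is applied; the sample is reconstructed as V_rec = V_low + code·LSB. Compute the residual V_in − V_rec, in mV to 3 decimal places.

2.931 mV

One LSB is 3.3 V / 256 = 12.891 mV.
(1.0084 − 0)/0.0128906 = 78.2274; round gives code 78.
Code 78 maps back to 0 + 78×0.0128906 V = 1.0054687 V.
Error = 1.0084 − 1.0054687 = 0.00293125 V = 2.931 mV.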